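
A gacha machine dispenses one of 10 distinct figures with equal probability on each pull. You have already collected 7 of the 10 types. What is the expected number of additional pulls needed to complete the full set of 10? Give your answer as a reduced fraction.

55/3

Starting from 7 distinct types, each trial gives a new one with probability (10−i)/10 when i types are held, so the wait for the next new type is 10/(10−i).
E = 10/3 + 10/2 + 10/1 = 55/3.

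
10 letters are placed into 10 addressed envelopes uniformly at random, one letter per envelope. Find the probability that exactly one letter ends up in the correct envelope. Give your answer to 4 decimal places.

0.3679

Choose which one is fixed: C(10,1) = 10 ways.
The remaining 9 must have no fixed point: D(9) = 133496.
P = 10·133496/3628800 = 16687/45360 ≈ 0.3679.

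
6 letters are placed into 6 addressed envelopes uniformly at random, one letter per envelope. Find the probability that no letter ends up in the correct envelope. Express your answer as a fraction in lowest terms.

This is the derangement probability: permutations of 6 with no fixed point.
D(6) = 6! · (1 − 1/1! + 1/2! − ··· + (−1)^6/6!) = 265.
P = 265/720 = 53/144.

53/144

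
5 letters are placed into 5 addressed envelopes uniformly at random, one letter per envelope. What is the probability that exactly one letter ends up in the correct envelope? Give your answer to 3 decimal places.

Choose which one is fixed: C(5,1) = 5 ways.
The remaining 4 must have no fixed point: D(4) = 9.
P = 5·9/120 = 3/8 ≈ 0.375.

0.375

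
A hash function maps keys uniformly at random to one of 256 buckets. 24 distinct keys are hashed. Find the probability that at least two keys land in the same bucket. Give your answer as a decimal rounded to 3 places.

0.671

It's easier to compute the probability that all 24 are distinct.
P(all distinct) = 256/256 · 255/256 · ··· · 233/256 ≈ 0.329.
So the probability of at least one match is 1 − 0.329 = 0.671.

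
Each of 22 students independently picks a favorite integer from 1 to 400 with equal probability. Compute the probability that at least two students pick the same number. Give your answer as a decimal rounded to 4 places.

0.4446

It's easier to compute the probability that all 22 are distinct.
P(all distinct) = 400/400 · 399/400 · ··· · 379/400 ≈ 0.5554.
So the probability of at least one match is 1 − 0.5554 = 0.4446.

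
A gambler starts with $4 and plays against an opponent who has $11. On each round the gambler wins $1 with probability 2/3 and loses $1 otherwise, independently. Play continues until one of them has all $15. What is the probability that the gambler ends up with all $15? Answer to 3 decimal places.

Let r = q/p = (1/3)/(2/3) = 1/2. The recurrence P(i) = p·P(i+1) + q·P(i−1) with P(0)=0, P(15)=1 gives P(i) = (1 − r^i)/(1 − r^15).
P(4) = (1 − (1/2)^4) / (1 − (1/2)^15) = 30720/32767 ≈ 0.938.

0.938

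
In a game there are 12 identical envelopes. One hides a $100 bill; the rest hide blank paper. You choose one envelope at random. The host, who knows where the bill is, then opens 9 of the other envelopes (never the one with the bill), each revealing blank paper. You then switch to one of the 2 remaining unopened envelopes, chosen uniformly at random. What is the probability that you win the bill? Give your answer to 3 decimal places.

Your original envelope holds the bill with probability 1/12, so the other 11 collectively hold it with probability 11/12.
The host can always find 9 empty envelopes to open, so the reveals don't change that 11/12; it is now spread over the 2 remaining unopened envelopes.
P(win by switching) = (11/12) · (1/2) = 11/24 ≈ 0.458.

0.458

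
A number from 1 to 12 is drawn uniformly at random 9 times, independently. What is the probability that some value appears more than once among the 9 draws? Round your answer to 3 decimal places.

0.985

P(all 9 different) = 12/12 · 11/12 · ··· · 4/12 ≈ 0.015.
P(at least two equal) = 1 − 0.015 = 0.985.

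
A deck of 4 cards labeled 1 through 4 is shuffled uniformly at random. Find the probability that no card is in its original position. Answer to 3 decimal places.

This is the derangement probability: permutations of 4 with no fixed point.
D(4) = 4! · (1 − 1/1! + 1/2! − ··· + (−1)^4/4!) = 9.
P = 9/24 = 3/8 ≈ 0.375.

0.375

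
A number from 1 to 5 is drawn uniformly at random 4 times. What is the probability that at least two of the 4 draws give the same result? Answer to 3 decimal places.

0.808

P(all 4 different) = 5/5 · 4/5 · ··· · 2/5 ≈ 0.192.
P(at least two equal) = 1 − 0.192 = 0.808.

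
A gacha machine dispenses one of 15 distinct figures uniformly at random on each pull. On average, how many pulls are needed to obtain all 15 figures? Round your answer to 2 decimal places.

49.77

After i distinct types are collected, each trial gives a new one with probability (15−i)/15, so the expected wait for the next new type is 15/(15−i).
E = 15/15 + 15/14 + 15/13 + 15/12 + 15/11 + 15/10 + 15/9 + 15/8 + 15/7 + 15/6 + 15/5 + 15/4 + 15/3 + 15/2 + 15/1 = 1195757/24024 ≈ 49.77.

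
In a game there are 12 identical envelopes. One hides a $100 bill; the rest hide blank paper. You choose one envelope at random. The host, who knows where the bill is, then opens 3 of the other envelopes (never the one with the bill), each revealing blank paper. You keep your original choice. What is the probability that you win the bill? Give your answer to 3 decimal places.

0.083

The host can always open 3 empty envelopes regardless of your choice, so the reveals give no information about your original envelope.
P(win by staying) = 1/12 ≈ 0.083.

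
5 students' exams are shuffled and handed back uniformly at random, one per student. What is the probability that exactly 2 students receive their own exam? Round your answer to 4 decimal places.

Choose which 2 of the 5 are fixed: C(5,2) = 10 ways.
The remaining 3 must have no fixed point: D(3) = 2.
P = 10·2/120 = 1/6 ≈ 0.1667.

0.1667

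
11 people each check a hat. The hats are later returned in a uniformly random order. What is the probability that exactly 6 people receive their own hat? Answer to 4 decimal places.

Choose which 6 of the 11 are fixed: C(11,6) = 462 ways.
The remaining 5 must have no fixed point: D(5) = 44.
P = 462·44/39916800 = 11/21600 ≈ 0.0005.

0.0005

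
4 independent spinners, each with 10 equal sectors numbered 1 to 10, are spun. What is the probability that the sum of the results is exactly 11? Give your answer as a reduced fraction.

3/250

There are 10^4 = 10000 equally likely outcomes.
The number of ordered 4-tuples from {1,…,10} summing to 11 is 120.
P(sum = 11) = 120/10000 = 3/250.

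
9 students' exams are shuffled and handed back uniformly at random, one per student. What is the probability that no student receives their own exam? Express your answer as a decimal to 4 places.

This is the derangement probability: permutations of 9 with no fixed point.
D(9) = 9! · (1 − 1/1! + 1/2! − ··· + (−1)^9/9!) = 133496.
P = 133496/362880 = 16687/45360 ≈ 0.3679.

0.3679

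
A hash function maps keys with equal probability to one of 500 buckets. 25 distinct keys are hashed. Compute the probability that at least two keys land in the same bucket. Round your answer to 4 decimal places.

It's easier to compute the probability that all 25 are distinct.
P(all distinct) = 500/500 · 499/500 · ··· · 476/500 ≈ 0.5433.
So the probability of at least one match is 1 − 0.5433 = 0.4567.

0.4567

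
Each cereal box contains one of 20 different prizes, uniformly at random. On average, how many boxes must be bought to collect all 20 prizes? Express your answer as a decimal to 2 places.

71.95

After i distinct types are collected, each trial gives a new one with probability (20−i)/20, so the expected wait for the next new type is 20/(20−i).
E = 20/20 + 20/19 + 20/18 + 20/17 + 20/16 + 20/15 + 20/14 + 20/13 + 20/12 + 20/11 + 20/10 + 20/9 + 20/8 + 20/7 + 20/6 + 20/5 + 20/4 + 20/3 + 20/2 + 20/1 = 279175675/3879876 ≈ 71.95.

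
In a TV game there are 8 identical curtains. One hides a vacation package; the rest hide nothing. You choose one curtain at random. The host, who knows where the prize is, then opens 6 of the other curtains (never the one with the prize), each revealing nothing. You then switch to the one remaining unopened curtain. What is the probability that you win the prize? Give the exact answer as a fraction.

Your original curtain holds the prize with probability 1/8, so the other 7 collectively hold it with probability 7/8.
The host can always find 6 empty curtains to open, so the reveals don't change that 7/8; it is now spread over the 1 remaining unopened curtain.
P(win by switching) = (7/8) · (1/1) = 7/8.

7/8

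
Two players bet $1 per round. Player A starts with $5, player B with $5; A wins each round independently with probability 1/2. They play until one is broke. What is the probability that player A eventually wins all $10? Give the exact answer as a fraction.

1/2

With a fair step, P(i) = ½P(i−1) + ½P(i+1) with P(0)=0, P(10)=1 has the linear solution P(i) = i/10.
P(5) = 5/10 = 1/2.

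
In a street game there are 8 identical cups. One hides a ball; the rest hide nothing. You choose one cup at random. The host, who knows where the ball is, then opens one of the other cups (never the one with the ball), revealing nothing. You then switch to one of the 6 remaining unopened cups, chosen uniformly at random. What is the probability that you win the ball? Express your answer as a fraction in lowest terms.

7/48

Your original cup holds the ball with probability 1/8, so the other 7 collectively hold it with probability 7/8.
The host can always find an empty cup to open, so this doesn't change that 7/8; it is now spread over the 6 remaining unopened cups.
P(win by switching) = (7/8) · (1/6) = 7/48.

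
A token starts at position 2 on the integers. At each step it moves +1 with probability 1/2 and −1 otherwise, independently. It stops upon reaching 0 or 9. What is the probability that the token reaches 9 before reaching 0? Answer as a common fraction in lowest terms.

With a fair step, P(i) = ½P(i−1) + ½P(i+1) with P(0)=0, P(9)=1 has the linear solution P(i) = i/9.
P(2) = 2/9.

2/9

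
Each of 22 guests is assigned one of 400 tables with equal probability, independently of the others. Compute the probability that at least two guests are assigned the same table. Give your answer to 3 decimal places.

0.445

It's easier to compute the probability that all 22 are distinct.
P(all distinct) = 400/400 · 399/400 · ··· · 379/400 ≈ 0.555.
So the probability of at least one match is 1 − 0.555 = 0.445.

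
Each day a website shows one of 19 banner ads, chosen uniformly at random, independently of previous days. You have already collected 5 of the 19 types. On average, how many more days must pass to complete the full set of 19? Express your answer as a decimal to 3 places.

Starting from 5 distinct types, each trial gives a new one with probability (19−i)/19 when i types are held, so the wait for the next new type is 19/(19−i).
E = 19/14 + 19/13 + 19/12 + 19/11 + 19/10 + 19/9 + 19/8 + 19/7 + 19/6 + 19/5 + 19/4 + 19/3 + 19/2 + 19/1 = 22262927/360360 ≈ 61.780.

61.780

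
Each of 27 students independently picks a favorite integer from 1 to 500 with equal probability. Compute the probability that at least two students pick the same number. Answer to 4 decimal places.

0.5107

It's easier to compute the probability that all 27 are distinct.
P(all distinct) = 500/500 · 499/500 · ··· · 474/500 ≈ 0.4893.
So the probability of at least one match is 1 − 0.4893 = 0.5107.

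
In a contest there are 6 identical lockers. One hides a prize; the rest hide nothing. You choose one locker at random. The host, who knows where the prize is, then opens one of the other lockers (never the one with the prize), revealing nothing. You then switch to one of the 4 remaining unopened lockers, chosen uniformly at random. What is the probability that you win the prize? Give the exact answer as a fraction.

Your original locker holds the prize with probability 1/6, so the other 5 collectively hold it with probability 5/6.
The host can always find an empty locker to open, so this doesn't change that 5/6; it is now spread over the 4 remaining unopened lockers.
P(win by switching) = (5/6) · (1/4) = 5/24.

5/24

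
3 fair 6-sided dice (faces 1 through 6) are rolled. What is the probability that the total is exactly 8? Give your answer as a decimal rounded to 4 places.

There are 6^3 = 216 equally likely outcomes.
The number of ordered 3-tuples from {1,…,6} summing to 8 is 21.
P(sum = 8) = 21/216 = 7/72 ≈ 0.0972.

0.0972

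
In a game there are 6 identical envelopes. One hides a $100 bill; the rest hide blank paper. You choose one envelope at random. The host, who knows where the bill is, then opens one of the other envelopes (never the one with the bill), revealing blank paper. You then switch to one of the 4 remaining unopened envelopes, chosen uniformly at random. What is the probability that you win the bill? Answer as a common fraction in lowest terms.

Your original envelope holds the bill with probability 1/6, so the other 5 collectively hold it with probability 5/6.
The host can always find an empty envelope to open, so this doesn't change that 5/6; it is now spread over the 4 remaining unopened envelopes.
P(win by switching) = (5/6) · (1/4) = 5/24.

5/24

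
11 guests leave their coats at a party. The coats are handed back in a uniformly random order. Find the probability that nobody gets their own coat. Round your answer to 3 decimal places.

0.368

This is the derangement probability: permutations of 11 with no fixed point.
D(11) = 11! · (1 − 1/1! + 1/2! − ··· + (−1)^11/11!) = 14684570.
P = 14684570/39916800 = 1468457/3991680 ≈ 0.368.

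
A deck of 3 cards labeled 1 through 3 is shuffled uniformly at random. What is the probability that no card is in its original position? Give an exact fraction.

This is the derangement probability: permutations of 3 with no fixed point.
D(3) = 3! · (1 − 1/1! + 1/2! − ··· + (−1)^3/3!) = 2.
P = 2/6 = 1/3.

1/3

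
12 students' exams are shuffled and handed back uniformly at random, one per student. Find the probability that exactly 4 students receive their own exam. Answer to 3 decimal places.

Choose which 4 of the 12 are fixed: C(12,4) = 495 ways.
The remaining 8 must have no fixed point: D(8) = 14833.
P = 495·14833/479001600 = 2119/138240 ≈ 0.015.

0.015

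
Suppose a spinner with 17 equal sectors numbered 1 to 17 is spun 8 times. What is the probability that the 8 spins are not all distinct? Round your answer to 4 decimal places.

P(all 8 different) = 17/17 · 16/17 · ··· · 10/17 ≈ 0.1405.
P(at least two equal) = 1 − 0.1405 = 0.8595.

0.8595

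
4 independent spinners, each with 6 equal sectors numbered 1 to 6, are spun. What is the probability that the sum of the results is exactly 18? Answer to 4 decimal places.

0.0617

There are 6^4 = 1296 equally likely outcomes.
The number of ordered 4-tuples from {1,…,6} summing to 18 is 80.
P(sum = 18) = 80/1296 = 5/81 ≈ 0.0617.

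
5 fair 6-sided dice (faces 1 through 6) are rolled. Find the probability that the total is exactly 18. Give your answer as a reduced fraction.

There are 6^5 = 7776 equally likely outcomes.
The number of ordered 5-tuples from {1,…,6} summing to 18 is 780.
P(sum = 18) = 780/7776 = 65/648.

65/648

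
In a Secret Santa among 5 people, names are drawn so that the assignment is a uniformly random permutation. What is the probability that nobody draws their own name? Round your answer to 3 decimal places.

This is the derangement probability: permutations of 5 with no fixed point.
D(5) = 5! · (1 − 1/1! + 1/2! − ··· + (−1)^5/5!) = 44.
P = 44/120 = 11/30 ≈ 0.367.

0.367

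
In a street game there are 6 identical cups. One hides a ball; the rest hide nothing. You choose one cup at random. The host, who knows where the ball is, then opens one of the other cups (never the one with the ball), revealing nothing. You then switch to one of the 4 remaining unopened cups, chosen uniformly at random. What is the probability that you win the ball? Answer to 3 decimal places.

0.208

Your original cup holds the ball with probability 1/6, so the other 5 collectively hold it with probability 5/6.
The host can always find an empty cup to open, so this doesn't change that 5/6; it is now spread over the 4 remaining unopened cups.
P(win by switching) = (5/6) · (1/4) = 5/24 ≈ 0.208.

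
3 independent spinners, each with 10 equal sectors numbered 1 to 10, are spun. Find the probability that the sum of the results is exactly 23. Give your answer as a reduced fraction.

9/250

There are 10^3 = 1000 equally likely outcomes.
The number of ordered 3-tuples from {1,…,10} summing to 23 is 36.
P(sum = 23) = 36/1000 = 9/250.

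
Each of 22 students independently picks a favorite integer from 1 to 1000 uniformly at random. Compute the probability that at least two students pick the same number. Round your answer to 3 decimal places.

It's easier to compute the probability that all 22 are distinct.
P(all distinct) = 1000/1000 · 999/1000 · ··· · 979/1000 ≈ 0.792.
So the probability of at least one match is 1 − 0.792 = 0.208.

0.208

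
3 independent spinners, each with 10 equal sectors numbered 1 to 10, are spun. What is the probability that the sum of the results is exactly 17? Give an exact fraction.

There are 10^3 = 1000 equally likely outcomes.
The number of ordered 3-tuples from {1,…,10} summing to 17 is 75.
P(sum = 17) = 75/1000 = 3/40.

3/40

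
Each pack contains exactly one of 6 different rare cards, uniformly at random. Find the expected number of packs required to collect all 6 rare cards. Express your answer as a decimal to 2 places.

14.70

After i distinct types are collected, each trial gives a new one with probability (6−i)/6, so the expected wait for the next new type is 6/(6−i).
E = 6/6 + 6/5 + 6/4 + 6/3 + 6/2 + 6/1 = 147/10 ≈ 14.70.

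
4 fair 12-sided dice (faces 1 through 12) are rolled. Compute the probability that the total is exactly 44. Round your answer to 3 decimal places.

0.002

There are 12^4 = 20736 equally likely outcomes.
The number of ordered 4-tuples from {1,…,12} summing to 44 is 35.
P(sum = 44) = 35/20736 ≈ 0.002.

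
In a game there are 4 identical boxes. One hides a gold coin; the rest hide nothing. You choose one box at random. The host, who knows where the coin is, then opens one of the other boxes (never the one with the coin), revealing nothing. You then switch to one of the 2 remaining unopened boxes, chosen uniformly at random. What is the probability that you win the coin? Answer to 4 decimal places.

0.3750

Your original box holds the coin with probability 1/4, so the other 3 collectively hold it with probability 3/4.
The host can always find an empty box to open, so this doesn't change that 3/4; it is now spread over the 2 remaining unopened boxes.
P(win by switching) = (3/4) · (1/2) = 3/8 ≈ 0.3750.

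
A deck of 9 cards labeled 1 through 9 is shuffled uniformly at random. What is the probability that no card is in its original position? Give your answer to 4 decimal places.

0.3679

This is the derangement probability: permutations of 9 with no fixed point.
D(9) = 9! · (1 − 1/1! + 1/2! − ··· + (−1)^9/9!) = 133496.
P = 133496/362880 = 16687/45360 ≈ 0.3679.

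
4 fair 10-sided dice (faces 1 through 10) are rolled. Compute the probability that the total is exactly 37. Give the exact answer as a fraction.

There are 10^4 = 10000 equally likely outcomes.
The number of ordered 4-tuples from {1,…,10} summing to 37 is 20.
P(sum = 37) = 20/10000 = 1/500.

1/500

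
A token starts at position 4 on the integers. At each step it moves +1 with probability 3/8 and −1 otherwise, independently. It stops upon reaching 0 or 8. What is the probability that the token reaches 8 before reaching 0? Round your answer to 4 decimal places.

Let r = q/p = (5/8)/(3/8) = 5/3. The recurrence P(i) = p·P(i+1) + q·P(i−1) with P(0)=0, P(8)=1 gives P(i) = (1 − r^i)/(1 − r^8).
P(4) = (1 − (5/3)^4) / (1 − (5/3)^8) = 81/706 ≈ 0.1147.

0.1147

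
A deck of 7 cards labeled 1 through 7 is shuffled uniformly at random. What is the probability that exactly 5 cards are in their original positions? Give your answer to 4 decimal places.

0.0042

Choose which 5 of the 7 are fixed: C(7,5) = 21 ways.
The remaining 2 must have no fixed point: D(2) = 1.
P = 21·1/5040 = 1/240 ≈ 0.0042.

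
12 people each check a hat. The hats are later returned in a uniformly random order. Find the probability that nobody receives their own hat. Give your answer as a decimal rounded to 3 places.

0.368

This is the derangement probability: permutations of 12 with no fixed point.
D(12) = 12! · (1 − 1/1! + 1/2! − ··· + (−1)^12/12!) = 176214841.
P = 176214841/479001600 = 16019531/43545600 ≈ 0.368.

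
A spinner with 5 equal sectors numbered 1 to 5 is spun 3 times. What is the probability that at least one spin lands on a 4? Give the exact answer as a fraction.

61/125

P(no spin lands on a 4) = (4/5)^3 = 64/125.
P(at least one) = 1 − 64/125 = 61/125.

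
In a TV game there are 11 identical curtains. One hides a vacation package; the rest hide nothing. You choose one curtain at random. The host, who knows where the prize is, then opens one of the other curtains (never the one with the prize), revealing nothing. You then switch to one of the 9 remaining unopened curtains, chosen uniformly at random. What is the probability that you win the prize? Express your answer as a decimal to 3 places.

0.101

Your original curtain holds the prize with probability 1/11, so the other 10 collectively hold it with probability 10/11.
The host can always find an empty curtain to open, so this doesn't change that 10/11; it is now spread over the 9 remaining unopened curtains.
P(win by switching) = (10/11) · (1/9) = 10/99 ≈ 0.101.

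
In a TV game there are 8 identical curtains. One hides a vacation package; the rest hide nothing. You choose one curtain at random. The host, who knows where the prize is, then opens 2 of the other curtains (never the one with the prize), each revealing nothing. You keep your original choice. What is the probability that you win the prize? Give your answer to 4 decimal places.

The host can always open 2 empty curtains regardless of your choice, so the reveals give no information about your original curtain.
P(win by staying) = 1/8 ≈ 0.1250.

0.1250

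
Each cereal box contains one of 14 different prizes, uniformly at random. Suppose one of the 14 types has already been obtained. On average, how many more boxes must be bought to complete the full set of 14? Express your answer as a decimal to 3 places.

Starting from 1 distinct type, each trial gives a new one with probability (14−i)/14 when i types are held, so the wait for the next new type is 14/(14−i).
E = 14/13 + 14/12 + 14/11 + 14/10 + 14/9 + 14/8 + 14/7 + 14/6 + 14/5 + 14/4 + 14/3 + 14/2 + 14/1 = 1145993/25740 ≈ 44.522.

44.522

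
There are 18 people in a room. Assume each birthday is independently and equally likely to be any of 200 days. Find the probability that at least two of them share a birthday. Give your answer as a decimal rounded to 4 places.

It's easier to compute the probability that all 18 are distinct.
P(all distinct) = 200/200 · 199/200 · ··· · 183/200 ≈ 0.4546.
So the probability of at least one match is 1 − 0.4546 = 0.5454.

0.5454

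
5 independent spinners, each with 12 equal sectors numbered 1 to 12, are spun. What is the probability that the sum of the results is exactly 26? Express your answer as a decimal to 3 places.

0.036

There are 12^5 = 248832 equally likely outcomes.
The number of ordered 5-tuples from {1,…,12} summing to 26 is 9075.
P(sum = 26) = 9075/248832 = 3025/82944 ≈ 0.036.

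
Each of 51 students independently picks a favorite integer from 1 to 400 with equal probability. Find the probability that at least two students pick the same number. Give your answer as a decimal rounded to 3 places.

0.964

It's easier to compute the probability that all 51 are distinct.
P(all distinct) = 400/400 · 399/400 · ··· · 350/400 ≈ 0.036.
So the probability of at least one match is 1 − 0.036 = 0.964.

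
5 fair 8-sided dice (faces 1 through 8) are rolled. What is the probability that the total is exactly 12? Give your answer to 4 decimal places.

There are 8^5 = 32768 equally likely outcomes.
The number of ordered 5-tuples from {1,…,8} summing to 12 is 330.
P(sum = 12) = 330/32768 = 165/16384 ≈ 0.0101.

0.0101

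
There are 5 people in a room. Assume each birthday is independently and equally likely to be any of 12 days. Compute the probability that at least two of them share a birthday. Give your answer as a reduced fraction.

It's easier to compute the probability that all 5 are distinct.
P(all distinct) = 12/12 · 11/12 · ··· · 8/12 = 55/144.
So the probability of at least one match is 1 − 55/144 = 89/144.

89/144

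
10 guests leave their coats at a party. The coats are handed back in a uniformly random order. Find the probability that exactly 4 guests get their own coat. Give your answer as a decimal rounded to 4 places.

Choose which 4 of the 10 are fixed: C(10,4) = 210 ways.
The remaining 6 must have no fixed point: D(6) = 265.
P = 210·265/3628800 = 53/3456 ≈ 0.0153.

0.0153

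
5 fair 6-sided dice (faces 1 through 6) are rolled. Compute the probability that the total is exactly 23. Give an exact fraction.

There are 6^5 = 7776 equally likely outcomes.
The number of ordered 5-tuples from {1,…,6} summing to 23 is 305.
P(sum = 23) = 305/7776.

305/7776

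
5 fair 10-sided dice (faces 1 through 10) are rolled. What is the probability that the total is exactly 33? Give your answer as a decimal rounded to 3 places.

0.043

There are 10^5 = 100000 equally likely outcomes.
The number of ordered 5-tuples from {1,…,10} summing to 33 is 4335.
P(sum = 33) = 4335/100000 = 867/20000 ≈ 0.043.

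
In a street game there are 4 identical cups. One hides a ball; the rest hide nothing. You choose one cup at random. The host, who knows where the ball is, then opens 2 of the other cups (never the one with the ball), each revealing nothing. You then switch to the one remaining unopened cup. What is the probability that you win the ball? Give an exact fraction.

Your original cup holds the ball with probability 1/4, so the other 3 collectively hold it with probability 3/4.
The host can always find 2 empty cups to open, so the reveals don't change that 3/4; it is now spread over the 1 remaining unopened cup.
P(win by switching) = (3/4) · (1/1) = 3/4.

3/4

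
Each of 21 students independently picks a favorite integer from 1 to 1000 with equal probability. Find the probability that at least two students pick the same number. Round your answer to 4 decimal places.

It's easier to compute the probability that all 21 are distinct.
P(all distinct) = 1000/1000 · 999/1000 · ··· · 980/1000 ≈ 0.8094.
So the probability of at least one match is 1 − 0.8094 = 0.1906.

0.1906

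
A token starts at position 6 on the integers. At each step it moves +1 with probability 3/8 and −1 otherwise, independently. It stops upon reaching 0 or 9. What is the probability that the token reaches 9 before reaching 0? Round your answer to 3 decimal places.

Let r = q/p = (5/8)/(3/8) = 5/3. The recurrence P(i) = p·P(i+1) + q·P(i−1) with P(0)=0, P(9)=1 gives P(i) = (1 − r^i)/(1 − r^9).
P(6) = (1 − (5/3)^6) / (1 − (5/3)^9) = 4104/19729 ≈ 0.208.

0.208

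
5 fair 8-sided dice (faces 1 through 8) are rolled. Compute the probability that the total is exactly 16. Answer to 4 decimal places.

There are 8^5 = 32768 equally likely outcomes.
The number of ordered 5-tuples from {1,…,8} summing to 16 is 1190.
P(sum = 16) = 1190/32768 = 595/16384 ≈ 0.0363.

0.0363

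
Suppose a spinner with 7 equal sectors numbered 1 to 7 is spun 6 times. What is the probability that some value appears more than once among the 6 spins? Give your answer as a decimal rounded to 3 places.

P(all 6 different) = 7/7 · 6/7 · ··· · 2/7 ≈ 0.043.
P(at least two equal) = 1 − 0.043 = 0.957.

0.957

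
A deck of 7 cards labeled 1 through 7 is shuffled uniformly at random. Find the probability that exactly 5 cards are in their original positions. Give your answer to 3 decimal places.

0.004

Choose which 5 of the 7 are fixed: C(7,5) = 21 ways.
The remaining 2 must have no fixed point: D(2) = 1.
P = 21·1/5040 = 1/240 ≈ 0.004.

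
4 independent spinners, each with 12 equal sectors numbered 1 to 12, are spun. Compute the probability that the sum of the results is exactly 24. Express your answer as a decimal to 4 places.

There are 12^4 = 20736 equally likely outcomes.
The number of ordered 4-tuples from {1,…,12} summing to 24 is 1111.
P(sum = 24) = 1111/20736 ≈ 0.0536.

0.0536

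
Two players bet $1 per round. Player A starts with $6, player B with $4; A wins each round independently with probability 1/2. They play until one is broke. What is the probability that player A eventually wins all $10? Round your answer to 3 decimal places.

0.600

With a fair step, P(i) = ½P(i−1) + ½P(i+1) with P(0)=0, P(10)=1 has the linear solution P(i) = i/10.
P(6) = 6/10 = 3/5 ≈ 0.600.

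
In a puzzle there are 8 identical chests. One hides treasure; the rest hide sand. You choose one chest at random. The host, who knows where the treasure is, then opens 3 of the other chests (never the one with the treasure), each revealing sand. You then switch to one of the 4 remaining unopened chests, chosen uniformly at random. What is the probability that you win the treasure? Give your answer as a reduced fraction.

7/32

Your original chest holds the treasure with probability 1/8, so the other 7 collectively hold it with probability 7/8.
The host can always find 3 empty chests to open, so the reveals don't change that 7/8; it is now spread over the 4 remaining unopened chests.
P(win by switching) = (7/8) · (1/4) = 7/32.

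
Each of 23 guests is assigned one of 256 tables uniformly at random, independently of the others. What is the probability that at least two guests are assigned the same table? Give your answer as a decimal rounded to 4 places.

It's easier to compute the probability that all 23 are distinct.
P(all distinct) = 256/256 · 255/256 · ··· · 234/256 ≈ 0.3611.
So the probability of at least one match is 1 − 0.3611 = 0.6389.

0.6389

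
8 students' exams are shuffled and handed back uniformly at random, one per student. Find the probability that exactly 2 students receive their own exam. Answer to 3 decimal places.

Choose which 2 of the 8 are fixed: C(8,2) = 28 ways.
The remaining 6 must have no fixed point: D(6) = 265.
P = 28·265/40320 = 53/288 ≈ 0.184.

0.184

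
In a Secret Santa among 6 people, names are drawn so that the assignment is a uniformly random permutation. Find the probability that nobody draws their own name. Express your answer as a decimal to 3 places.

This is the derangement probability: permutations of 6 with no fixed point.
D(6) = 6! · (1 − 1/1! + 1/2! − ··· + (−1)^6/6!) = 265.
P = 265/720 = 53/144 ≈ 0.368.

0.368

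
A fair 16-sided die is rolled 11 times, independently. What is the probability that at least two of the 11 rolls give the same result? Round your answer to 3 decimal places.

P(all 11 different) = 16/16 · 15/16 · ··· · 6/16 ≈ 0.010.
P(at least two equal) = 1 − 0.010 = 0.990.

0.990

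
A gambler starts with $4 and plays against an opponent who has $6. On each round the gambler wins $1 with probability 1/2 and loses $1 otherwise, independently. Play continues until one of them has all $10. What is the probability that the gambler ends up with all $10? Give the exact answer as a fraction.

2/5

With a fair step, P(i) = ½P(i−1) + ½P(i+1) with P(0)=0, P(10)=1 has the linear solution P(i) = i/10.
P(4) = 4/10 = 2/5.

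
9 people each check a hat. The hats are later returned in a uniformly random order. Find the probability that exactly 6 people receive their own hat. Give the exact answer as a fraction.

Choose which 6 of the 9 are fixed: C(9,6) = 84 ways.
The remaining 3 must have no fixed point: D(3) = 2.
P = 84·2/362880 = 1/2160.

1/2160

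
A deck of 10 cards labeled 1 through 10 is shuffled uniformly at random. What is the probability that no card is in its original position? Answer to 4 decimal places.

This is the derangement probability: permutations of 10 with no fixed point.
D(10) = 10! · (1 − 1/1! + 1/2! − ··· + (−1)^10/10!) = 1334961.
P = 1334961/3628800 = 16481/44800 ≈ 0.3679.

0.3679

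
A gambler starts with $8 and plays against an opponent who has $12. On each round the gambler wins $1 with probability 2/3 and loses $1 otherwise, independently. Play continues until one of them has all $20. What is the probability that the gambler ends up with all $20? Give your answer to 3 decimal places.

Let r = q/p = (1/3)/(2/3) = 1/2. The recurrence P(i) = p·P(i+1) + q·P(i−1) with P(0)=0, P(20)=1 gives P(i) = (1 − r^i)/(1 − r^20).
P(8) = (1 − (1/2)^8) / (1 − (1/2)^20) = 69632/69905 ≈ 0.996.

0.996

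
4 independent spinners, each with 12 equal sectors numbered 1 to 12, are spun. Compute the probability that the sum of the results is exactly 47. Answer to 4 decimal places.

0.0002

There are 12^4 = 20736 equally likely outcomes.
The number of ordered 4-tuples from {1,…,12} summing to 47 is 4.
P(sum = 47) = 4/20736 = 1/5184 ≈ 0.0002.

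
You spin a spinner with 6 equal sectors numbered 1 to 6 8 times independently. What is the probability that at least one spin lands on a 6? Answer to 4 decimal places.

0.7674

P(no spin lands on a 6) = (5/6)^8 ≈ 0.2326.
P(at least one) = 1 − 0.2326 = 0.7674.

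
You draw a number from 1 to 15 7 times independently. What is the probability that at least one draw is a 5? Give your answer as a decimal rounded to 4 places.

0.3830

P(no draw is a 5) = (14/15)^7 ≈ 0.6170.
P(at least one) = 1 − 0.6170 = 0.3830.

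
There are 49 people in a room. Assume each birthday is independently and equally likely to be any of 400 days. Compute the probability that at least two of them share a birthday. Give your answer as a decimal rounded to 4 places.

It's easier to compute the probability that all 49 are distinct.
P(all distinct) = 400/400 · 399/400 · ··· · 352/400 ≈ 0.0466.
So the probability of at least one match is 1 − 0.0466 = 0.9534.

0.9534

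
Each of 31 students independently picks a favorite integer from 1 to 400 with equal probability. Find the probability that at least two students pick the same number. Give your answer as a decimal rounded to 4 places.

It's easier to compute the probability that all 31 are distinct.
P(all distinct) = 400/400 · 399/400 · ··· · 370/400 ≈ 0.3032.
So the probability of at least one match is 1 − 0.3032 = 0.6968.

0.6968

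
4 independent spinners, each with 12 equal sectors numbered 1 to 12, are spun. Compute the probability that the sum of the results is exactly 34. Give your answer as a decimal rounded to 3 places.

0.031

There are 12^4 = 20736 equally likely outcomes.
The number of ordered 4-tuples from {1,…,12} summing to 34 is 640.
P(sum = 34) = 640/20736 = 5/162 ≈ 0.031.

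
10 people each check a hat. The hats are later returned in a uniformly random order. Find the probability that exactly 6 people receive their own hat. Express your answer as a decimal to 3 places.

0.001

Choose which 6 of the 10 are fixed: C(10,6) = 210 ways.
The remaining 4 must have no fixed point: D(4) = 9.
P = 210·9/3628800 = 1/1920 ≈ 0.001.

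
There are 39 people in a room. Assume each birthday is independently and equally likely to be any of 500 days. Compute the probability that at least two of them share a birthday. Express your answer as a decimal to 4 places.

0.7816

It's easier to compute the probability that all 39 are distinct.
P(all distinct) = 500/500 · 499/500 · ··· · 462/500 ≈ 0.2184.
So the probability of at least one match is 1 − 0.2184 = 0.7816.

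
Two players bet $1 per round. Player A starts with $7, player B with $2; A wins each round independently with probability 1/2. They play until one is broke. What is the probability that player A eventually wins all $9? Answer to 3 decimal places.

0.778

With a fair step, P(i) = ½P(i−1) + ½P(i+1) with P(0)=0, P(9)=1 has the linear solution P(i) = i/9.
P(7) = 7/9 ≈ 0.778.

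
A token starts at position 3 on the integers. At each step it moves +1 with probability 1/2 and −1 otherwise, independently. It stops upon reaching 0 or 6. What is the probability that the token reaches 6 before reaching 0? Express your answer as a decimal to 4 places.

With a fair step, P(i) = ½P(i−1) + ½P(i+1) with P(0)=0, P(6)=1 has the linear solution P(i) = i/6.
P(3) = 3/6 = 1/2 ≈ 0.5000.

0.5000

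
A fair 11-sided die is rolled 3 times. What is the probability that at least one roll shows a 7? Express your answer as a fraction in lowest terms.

P(no roll shows a 7) = (10/11)^3 = 1000/1331.
P(at least one) = 1 − 1000/1331 = 331/1331.

331/1331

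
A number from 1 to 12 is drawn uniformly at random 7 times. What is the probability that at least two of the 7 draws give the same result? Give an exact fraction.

P(all 7 different) = 12/12 · 11/12 · ··· · 6/12 = 385/3456.
P(at least two equal) = 1 − 385/3456 = 3071/3456.

3071/3456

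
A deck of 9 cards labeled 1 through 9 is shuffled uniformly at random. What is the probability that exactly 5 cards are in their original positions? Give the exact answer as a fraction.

1/320

Choose which 5 of the 9 are fixed: C(9,5) = 126 ways.
The remaining 4 must have no fixed point: D(4) = 9.
P = 126·9/362880 = 1/320.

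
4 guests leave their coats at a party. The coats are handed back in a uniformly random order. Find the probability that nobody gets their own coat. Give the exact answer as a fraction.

This is the derangement probability: permutations of 4 with no fixed point.
D(4) = 4! · (1 − 1/1! + 1/2! − ··· + (−1)^4/4!) = 9.
P = 9/24 = 3/8.

3/8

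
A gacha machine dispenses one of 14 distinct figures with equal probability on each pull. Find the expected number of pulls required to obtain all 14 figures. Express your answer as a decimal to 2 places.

45.52

After i distinct types are collected, each trial gives a new one with probability (14−i)/14, so the expected wait for the next new type is 14/(14−i).
E = 14/14 + 14/13 + 14/12 + 14/11 + 14/10 + 14/9 + 14/8 + 14/7 + 14/6 + 14/5 + 14/4 + 14/3 + 14/2 + 14/1 = 1171733/25740 ≈ 45.52.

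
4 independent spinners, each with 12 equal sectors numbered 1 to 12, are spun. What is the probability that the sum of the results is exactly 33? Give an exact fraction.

There are 12^4 = 20736 equally likely outcomes.
The number of ordered 4-tuples from {1,…,12} summing to 33 is 736.
P(sum = 33) = 736/20736 = 23/648.

23/648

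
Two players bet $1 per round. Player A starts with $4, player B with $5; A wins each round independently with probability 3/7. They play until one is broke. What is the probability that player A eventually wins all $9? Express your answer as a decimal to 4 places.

Let r = q/p = (4/7)/(3/7) = 4/3. The recurrence P(i) = p·P(i+1) + q·P(i−1) with P(0)=0, P(9)=1 gives P(i) = (1 − r^i)/(1 − r^9).
P(4) = (1 − (4/3)^4) / (1 − (4/3)^9) = 42525/242461 ≈ 0.1754.

0.1754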